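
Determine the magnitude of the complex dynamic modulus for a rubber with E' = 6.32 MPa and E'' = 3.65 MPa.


|E*| = sqrt(E'^2 + E''^2)
= sqrt(6.32^2 + 3.65^2)
= sqrt(39.9424 + 13.3225)
= 7.298 MPa

7.298 MPa


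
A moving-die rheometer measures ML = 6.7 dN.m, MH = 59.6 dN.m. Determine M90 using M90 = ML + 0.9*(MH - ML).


M90 = ML + 0.9 * (MH - ML)
M90 = 6.7 + 0.9 * (59.6 - 6.7)
M90 = 6.7 + 0.9 * 52.9
M90 = 54.31 dN.m

54.31 dN.m


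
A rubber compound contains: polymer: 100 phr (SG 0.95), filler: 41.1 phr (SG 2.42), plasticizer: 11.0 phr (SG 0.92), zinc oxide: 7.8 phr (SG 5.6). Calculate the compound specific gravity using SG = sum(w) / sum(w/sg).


Sum of weights = 159.9
Volume contributions:
  polymer: 100/0.95 = 105.2632
  filler: 41.1/2.42 = 16.9835
  plasticizer: 11.0/0.92 = 11.9565
  zinc oxide: 7.8/5.6 = 1.3929
Sum of volumes = 135.5960
SG = 159.9 / 135.5960 = 1.179

SG = 1.179


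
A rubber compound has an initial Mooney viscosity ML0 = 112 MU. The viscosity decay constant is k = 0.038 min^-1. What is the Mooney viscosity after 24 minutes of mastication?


ML = ML0 * exp(-k * t)
ML = 112 * exp(-0.038 * 24)
ML = 112 * 0.4017
ML = 44.99 MU

44.99 MU


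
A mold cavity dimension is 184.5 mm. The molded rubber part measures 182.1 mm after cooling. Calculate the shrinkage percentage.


Shrinkage = (mold - part) / mold * 100
= (184.5 - 182.1) / 184.5 * 100
= 2.4 / 184.5 * 100
= 1.3%

1.3%


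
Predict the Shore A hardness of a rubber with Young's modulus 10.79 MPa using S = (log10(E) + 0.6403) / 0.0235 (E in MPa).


log10(E) = 0.0235*S - 0.6403  =>  S = (log10(E) + 0.6403) / 0.0235
log10(10.79) = 1.033021
S = (1.033021 + 0.6403) / 0.0235 = 1.673321 / 0.0235
S = 71.2

Shore A = 71.2


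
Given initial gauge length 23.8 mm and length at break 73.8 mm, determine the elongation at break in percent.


Elongation = (Lf - L0) / L0 * 100
= (73.8 - 23.8) / 23.8 * 100
= 50.0 / 23.8 * 100
= 210.1%

210.1%


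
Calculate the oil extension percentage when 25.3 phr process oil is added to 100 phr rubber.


Oil % = oil / (100 + oil) * 100
= 25.3 / (100 + 25.3) * 100
= 25.3 / 125.3 * 100
= 20.19%

20.19%


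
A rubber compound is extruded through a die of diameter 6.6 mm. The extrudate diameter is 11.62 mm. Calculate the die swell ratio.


Die swell ratio = D_extrudate / D_die
= 11.62 / 6.6
= 1.761

Die swell = 1.761


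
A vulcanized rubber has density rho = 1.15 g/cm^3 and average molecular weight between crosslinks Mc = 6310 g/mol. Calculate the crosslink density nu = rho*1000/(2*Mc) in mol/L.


nu = rho * 1000 / (2 * Mc)
nu = 1.15 * 1000 / (2 * 6310)
nu = 1150.0 / 12620
nu = 0.0911 mol/L

0.0911 mol/L


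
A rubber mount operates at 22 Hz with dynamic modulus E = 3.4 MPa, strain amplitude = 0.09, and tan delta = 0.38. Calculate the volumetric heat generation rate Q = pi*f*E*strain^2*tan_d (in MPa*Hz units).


Q = pi * f * E * strain^2 * tan_d
= pi * 22 * 3.4 * 0.09^2 * 0.38
= pi * 22 * 3.4 * 0.0081 * 0.38
= 0.7233

Q = 0.7233


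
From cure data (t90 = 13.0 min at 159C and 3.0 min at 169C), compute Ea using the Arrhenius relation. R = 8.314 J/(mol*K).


T1 = 432.15 K, T2 = 442.15 K
1/T1 - 1/T2 = 5.2335e-05
ln(t1/t2) = ln(13.0/3.0) = 1.4663
Ea = 8.314 * 1.4663 / 5.2335e-05 = 232942.0968 J/mol
Ea = 232.94 kJ/mol

232.94 kJ/mol


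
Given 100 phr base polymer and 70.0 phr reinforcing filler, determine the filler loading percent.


Filler % = filler / (rubber + filler) * 100
= 70.0 / (100 + 70.0) * 100
= 70.0 / 170.0 * 100
= 41.18%

41.18%


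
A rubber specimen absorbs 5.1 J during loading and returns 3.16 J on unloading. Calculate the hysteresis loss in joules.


Hysteresis loss = loading - unloading
= 5.1 - 3.16
= 1.94 J

1.94 J


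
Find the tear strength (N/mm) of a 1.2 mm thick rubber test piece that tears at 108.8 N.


Tear strength = force / thickness
= 108.8 / 1.2
= 90.67 N/mm

90.67 N/mm


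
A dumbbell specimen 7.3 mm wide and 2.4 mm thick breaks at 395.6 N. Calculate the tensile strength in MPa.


Area = width * thickness = 7.3 * 2.4 = 17.52 mm^2
TS = force / area = 395.6 / 17.52 = 22.58 MPa

22.58 MPa


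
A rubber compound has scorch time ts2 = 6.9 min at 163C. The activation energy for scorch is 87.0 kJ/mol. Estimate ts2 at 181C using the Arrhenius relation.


Convert temperatures: T1 = 163 + 273.15 = 436.15 K, T2 = 181 + 273.15 = 454.15 K
ts2_new = 6.9 * exp(87000 / 8.314 * (1/454.15 - 1/436.15))
1/T2 - 1/T1 = -9.0874e-05
ts2_new = 2.67 min

2.67 min


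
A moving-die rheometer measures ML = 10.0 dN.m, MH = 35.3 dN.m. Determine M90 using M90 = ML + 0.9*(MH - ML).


M90 = ML + 0.9 * (MH - ML)
M90 = 10.0 + 0.9 * (35.3 - 10.0)
M90 = 10.0 + 0.9 * 25.3
M90 = 32.77 dN.m

32.77 dN.m


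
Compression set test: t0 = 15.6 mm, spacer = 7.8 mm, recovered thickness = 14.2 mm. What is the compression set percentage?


CS = (t0 - recovered) / (t0 - ts) * 100
= (15.6 - 14.2) / (15.6 - 7.8) * 100
= 1.4 / 7.8 * 100
= 17.9%

17.9%


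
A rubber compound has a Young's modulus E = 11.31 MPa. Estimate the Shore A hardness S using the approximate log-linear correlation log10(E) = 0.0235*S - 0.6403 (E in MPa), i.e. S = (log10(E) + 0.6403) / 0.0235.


log10(E) = 0.0235*S - 0.6403  =>  S = (log10(E) + 0.6403) / 0.0235
log10(11.31) = 1.053463
S = (1.053463 + 0.6403) / 0.0235 = 1.693763 / 0.0235
S = 72.1

Shore A = 72.1


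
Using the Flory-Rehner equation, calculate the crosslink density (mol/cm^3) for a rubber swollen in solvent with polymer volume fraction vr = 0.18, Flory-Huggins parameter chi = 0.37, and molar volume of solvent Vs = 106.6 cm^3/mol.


ln(1 - vr) = ln(1 - 0.18) = -0.1985
Numerator = -((-0.1985) + 0.18 + 0.37 * 0.18^2) = 0.0065
Denominator = 106.6 * (0.18^(1/3) - 0.18/2) = 50.5947
nu = 0.0065 / 50.5947 = 1.2774e-04 mol/cm^3

1.2774e-04 mol/cm^3


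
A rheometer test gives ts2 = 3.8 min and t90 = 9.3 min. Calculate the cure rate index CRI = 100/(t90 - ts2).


CRI = 100 / (t90 - ts2)
= 100 / (9.3 - 3.8)
= 100 / 5.5
= 18.18 min^-1

18.18 min^-1


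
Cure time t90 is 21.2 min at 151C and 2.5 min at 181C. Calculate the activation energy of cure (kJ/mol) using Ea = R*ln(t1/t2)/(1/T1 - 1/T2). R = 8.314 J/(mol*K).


T1 = 424.15 K, T2 = 454.15 K
1/T1 - 1/T2 = 1.5574e-04
ln(t1/t2) = ln(21.2/2.5) = 2.1377
Ea = 8.314 * 2.1377 / 1.5574e-04 = 114118.6001 J/mol
Ea = 114.12 kJ/mol

114.12 kJ/mol


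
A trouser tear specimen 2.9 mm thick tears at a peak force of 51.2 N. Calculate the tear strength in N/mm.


Tear strength = force / thickness
= 51.2 / 2.9
= 17.66 N/mm

17.66 N/mm


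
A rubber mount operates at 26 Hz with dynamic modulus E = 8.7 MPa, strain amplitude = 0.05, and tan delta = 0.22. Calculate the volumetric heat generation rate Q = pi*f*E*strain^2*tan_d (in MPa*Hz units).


Q = pi * f * E * strain^2 * tan_d
= pi * 26 * 8.7 * 0.05^2 * 0.22
= pi * 26 * 8.7 * 0.0025 * 0.22
= 0.3908

Q = 0.3908


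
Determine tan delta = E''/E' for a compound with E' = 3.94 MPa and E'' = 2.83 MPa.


tan delta = E'' / E'
= 2.83 / 3.94
= 0.7183

tan delta = 0.7183


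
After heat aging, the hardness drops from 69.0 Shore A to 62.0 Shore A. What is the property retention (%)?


Retention = aged / original * 100
= 62.0 / 69.0 * 100
= 89.9%

89.9%


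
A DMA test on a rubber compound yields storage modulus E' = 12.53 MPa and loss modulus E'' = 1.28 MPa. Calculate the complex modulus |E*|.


|E*| = sqrt(E'^2 + E''^2)
= sqrt(12.53^2 + 1.28^2)
= sqrt(157.0009 + 1.6384)
= 12.595 MPa

12.595 MPa


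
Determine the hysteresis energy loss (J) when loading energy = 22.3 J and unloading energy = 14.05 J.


Hysteresis loss = loading - unloading
= 22.3 - 14.05
= 8.25 J

8.25 J


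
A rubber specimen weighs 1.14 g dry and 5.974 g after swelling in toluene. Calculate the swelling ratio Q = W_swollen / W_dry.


Q = W_swollen / W_dry
Q = 5.974 / 1.14
Q = 5.24

Q = 5.24


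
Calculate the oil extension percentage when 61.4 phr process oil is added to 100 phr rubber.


Oil % = oil / (100 + oil) * 100
= 61.4 / (100 + 61.4) * 100
= 61.4 / 161.4 * 100
= 38.04%

38.04%


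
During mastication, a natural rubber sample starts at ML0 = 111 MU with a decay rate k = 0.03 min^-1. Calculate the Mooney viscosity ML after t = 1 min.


ML = ML0 * exp(-k * t)
ML = 111 * exp(-0.03 * 1)
ML = 111 * 0.9704
ML = 107.72 MU

107.72 MU


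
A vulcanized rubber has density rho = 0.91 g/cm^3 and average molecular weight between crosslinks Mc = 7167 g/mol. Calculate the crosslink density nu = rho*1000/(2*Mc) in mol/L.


nu = rho * 1000 / (2 * Mc)
nu = 0.91 * 1000 / (2 * 7167)
nu = 910.0 / 14334
nu = 0.0635 mol/L

0.0635 mol/L


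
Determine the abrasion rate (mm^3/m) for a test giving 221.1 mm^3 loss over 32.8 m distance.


Rate = volume_loss / distance
= 221.1 / 32.8
= 6.741 mm^3/m

6.741 mm^3/m


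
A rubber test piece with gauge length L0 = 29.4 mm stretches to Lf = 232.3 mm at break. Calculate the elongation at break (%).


Elongation = (Lf - L0) / L0 * 100
= (232.3 - 29.4) / 29.4 * 100
= 202.9 / 29.4 * 100
= 690.1%

690.1%


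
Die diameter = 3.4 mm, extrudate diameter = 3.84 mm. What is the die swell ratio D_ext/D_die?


Die swell ratio = D_extrudate / D_die
= 3.84 / 3.4
= 1.129

Die swell = 1.129


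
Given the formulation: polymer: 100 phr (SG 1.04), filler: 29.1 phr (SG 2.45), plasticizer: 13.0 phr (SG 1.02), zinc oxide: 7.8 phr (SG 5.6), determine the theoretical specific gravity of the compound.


Sum of weights = 149.9
Volume contributions:
  polymer: 100/1.04 = 96.1538
  filler: 29.1/2.45 = 11.8776
  plasticizer: 13.0/1.02 = 12.7451
  zinc oxide: 7.8/5.6 = 1.3929
Sum of volumes = 122.1694
SG = 149.9 / 122.1694 = 1.227

SG = 1.227


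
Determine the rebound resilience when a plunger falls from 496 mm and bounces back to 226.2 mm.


Resilience = h_rebound / h_drop * 100
= 226.2 / 496 * 100
= 45.6%

45.6%


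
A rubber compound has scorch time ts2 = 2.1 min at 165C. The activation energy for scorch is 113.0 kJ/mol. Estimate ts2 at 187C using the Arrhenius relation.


Convert temperatures: T1 = 165 + 273.15 = 438.15 K, T2 = 187 + 273.15 = 460.15 K
ts2_new = 2.1 * exp(113000 / 8.314 * (1/460.15 - 1/438.15))
1/T2 - 1/T1 = -1.0912e-04
ts2_new = 0.48 min

0.48 min


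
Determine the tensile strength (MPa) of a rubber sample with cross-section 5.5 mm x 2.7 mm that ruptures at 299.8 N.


Area = width * thickness = 5.5 * 2.7 = 14.85 mm^2
TS = force / area = 299.8 / 14.85 = 20.19 MPa

20.19 MPa


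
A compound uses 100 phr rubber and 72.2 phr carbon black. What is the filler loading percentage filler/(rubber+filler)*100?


Filler % = filler / (rubber + filler) * 100
= 72.2 / (100 + 72.2) * 100
= 72.2 / 172.2 * 100
= 41.93%

41.93%


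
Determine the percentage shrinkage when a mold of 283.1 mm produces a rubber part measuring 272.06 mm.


Shrinkage = (mold - part) / mold * 100
= (283.1 - 272.06) / 283.1 * 100
= 11.04 / 283.1 * 100
= 3.9%

3.9%


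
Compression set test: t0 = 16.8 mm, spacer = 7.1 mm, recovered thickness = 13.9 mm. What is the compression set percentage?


CS = (t0 - recovered) / (t0 - ts) * 100
= (16.8 - 13.9) / (16.8 - 7.1) * 100
= 2.9 / 9.7 * 100
= 29.9%

29.9%


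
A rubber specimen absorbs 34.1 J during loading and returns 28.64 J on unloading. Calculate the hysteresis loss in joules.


Hysteresis loss = loading - unloading
= 34.1 - 28.64
= 5.46 J

5.46 J


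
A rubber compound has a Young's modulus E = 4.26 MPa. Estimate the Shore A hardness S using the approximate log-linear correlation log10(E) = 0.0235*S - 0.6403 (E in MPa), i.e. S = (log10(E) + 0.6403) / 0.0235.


log10(E) = 0.0235*S - 0.6403  =>  S = (log10(E) + 0.6403) / 0.0235
log10(4.26) = 0.629410
S = (0.629410 + 0.6403) / 0.0235 = 1.269710 / 0.0235
S = 54.0

Shore A = 54.0


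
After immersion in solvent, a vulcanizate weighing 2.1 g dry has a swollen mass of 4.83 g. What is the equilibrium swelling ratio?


Q = W_swollen / W_dry
Q = 4.83 / 2.1
Q = 2.3

Q = 2.3


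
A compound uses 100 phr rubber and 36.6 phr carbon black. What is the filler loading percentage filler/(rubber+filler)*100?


Filler % = filler / (rubber + filler) * 100
= 36.6 / (100 + 36.6) * 100
= 36.6 / 136.6 * 100
= 26.79%

26.79%


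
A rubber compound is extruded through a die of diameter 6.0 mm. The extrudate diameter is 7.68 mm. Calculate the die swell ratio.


Die swell ratio = D_extrudate / D_die
= 7.68 / 6.0
= 1.28

Die swell = 1.28


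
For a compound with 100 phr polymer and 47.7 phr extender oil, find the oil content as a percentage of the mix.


Oil % = oil / (100 + oil) * 100
= 47.7 / (100 + 47.7) * 100
= 47.7 / 147.7 * 100
= 32.3%

32.3%


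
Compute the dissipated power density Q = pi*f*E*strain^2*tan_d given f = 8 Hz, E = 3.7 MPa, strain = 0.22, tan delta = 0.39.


Q = pi * f * E * strain^2 * tan_d
= pi * 8 * 3.7 * 0.22^2 * 0.39
= pi * 8 * 3.7 * 0.0484 * 0.39
= 1.7553

Q = 1.7553


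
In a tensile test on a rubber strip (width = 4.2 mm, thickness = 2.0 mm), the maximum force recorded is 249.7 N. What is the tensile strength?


Area = width * thickness = 4.2 * 2.0 = 8.4 mm^2
TS = force / area = 249.7 / 8.4 = 29.73 MPa

29.73 MPa


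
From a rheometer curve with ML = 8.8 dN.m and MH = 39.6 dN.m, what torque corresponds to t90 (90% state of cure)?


M90 = ML + 0.9 * (MH - ML)
M90 = 8.8 + 0.9 * (39.6 - 8.8)
M90 = 8.8 + 0.9 * 30.8
M90 = 36.52 dN.m

36.52 dN.m


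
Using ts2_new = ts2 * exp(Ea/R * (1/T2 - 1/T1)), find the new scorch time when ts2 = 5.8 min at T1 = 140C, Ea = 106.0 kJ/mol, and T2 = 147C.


Convert temperatures: T1 = 140 + 273.15 = 413.15 K, T2 = 147 + 273.15 = 420.15 K
ts2_new = 5.8 * exp(106000 / 8.314 * (1/420.15 - 1/413.15))
1/T2 - 1/T1 = -4.0326e-05
ts2_new = 3.47 min

3.47 min


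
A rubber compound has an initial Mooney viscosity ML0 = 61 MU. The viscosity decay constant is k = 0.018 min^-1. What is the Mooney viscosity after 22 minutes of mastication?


ML = ML0 * exp(-k * t)
ML = 61 * exp(-0.018 * 22)
ML = 61 * 0.6730
ML = 41.05 MU

41.05 MU


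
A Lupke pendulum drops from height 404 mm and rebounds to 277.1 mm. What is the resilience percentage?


Resilience = h_rebound / h_drop * 100
= 277.1 / 404 * 100
= 68.6%

68.6%


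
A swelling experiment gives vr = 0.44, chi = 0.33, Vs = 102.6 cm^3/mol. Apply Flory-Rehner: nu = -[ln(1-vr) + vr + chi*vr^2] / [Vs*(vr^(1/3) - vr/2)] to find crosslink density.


ln(1 - vr) = ln(1 - 0.44) = -0.5798
Numerator = -((-0.5798) + 0.44 + 0.33 * 0.44^2) = 0.0759
Denominator = 102.6 * (0.44^(1/3) - 0.44/2) = 55.4646
nu = 0.0759 / 55.4646 = 0.0014 mol/cm^3

0.0014 mol/cm^3


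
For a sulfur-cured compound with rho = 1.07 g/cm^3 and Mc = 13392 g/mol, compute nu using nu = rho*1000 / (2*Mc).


nu = rho * 1000 / (2 * Mc)
nu = 1.07 * 1000 / (2 * 13392)
nu = 1070.0 / 26784
nu = 0.0399 mol/L

0.0399 mol/L


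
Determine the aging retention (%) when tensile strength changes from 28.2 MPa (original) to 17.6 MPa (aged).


Retention = aged / original * 100
= 17.6 / 28.2 * 100
= 62.4%

62.4%


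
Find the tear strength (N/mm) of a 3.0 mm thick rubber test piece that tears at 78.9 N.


Tear strength = force / thickness
= 78.9 / 3.0
= 26.3 N/mm

26.3 N/mm


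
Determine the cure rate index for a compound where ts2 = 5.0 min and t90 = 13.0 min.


CRI = 100 / (t90 - ts2)
= 100 / (13.0 - 5.0)
= 100 / 8.0
= 12.5 min^-1

12.5 min^-1


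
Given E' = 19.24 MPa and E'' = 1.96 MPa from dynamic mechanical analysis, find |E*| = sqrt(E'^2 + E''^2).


|E*| = sqrt(E'^2 + E''^2)
= sqrt(19.24^2 + 1.96^2)
= sqrt(370.1776 + 3.8416)
= 19.34 MPa

19.34 MPa


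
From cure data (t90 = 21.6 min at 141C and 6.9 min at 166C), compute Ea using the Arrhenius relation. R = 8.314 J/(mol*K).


T1 = 414.15 K, T2 = 439.15 K
1/T1 - 1/T2 = 1.3746e-04
ln(t1/t2) = ln(21.6/6.9) = 1.1412
Ea = 8.314 * 1.1412 / 1.3746e-04 = 69022.6509 J/mol
Ea = 69.02 kJ/mol

69.02 kJ/mol


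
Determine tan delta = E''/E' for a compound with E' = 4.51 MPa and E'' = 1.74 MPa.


tan delta = E'' / E'
= 1.74 / 4.51
= 0.3858

tan delta = 0.3858


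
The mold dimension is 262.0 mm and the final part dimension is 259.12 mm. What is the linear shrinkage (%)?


Shrinkage = (mold - part) / mold * 100
= (262.0 - 259.12) / 262.0 * 100
= 2.88 / 262.0 * 100
= 1.1%

1.1%


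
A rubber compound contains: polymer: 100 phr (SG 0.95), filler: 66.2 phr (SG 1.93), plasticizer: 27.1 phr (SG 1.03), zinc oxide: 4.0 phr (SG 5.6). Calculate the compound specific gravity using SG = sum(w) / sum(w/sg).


Sum of weights = 197.3
Volume contributions:
  polymer: 100/0.95 = 105.2632
  filler: 66.2/1.93 = 34.3005
  plasticizer: 27.1/1.03 = 26.3107
  zinc oxide: 4.0/5.6 = 0.7143
Sum of volumes = 166.5886
SG = 197.3 / 166.5886 = 1.184

SG = 1.184


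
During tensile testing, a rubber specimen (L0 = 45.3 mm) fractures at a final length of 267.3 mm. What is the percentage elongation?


Elongation = (Lf - L0) / L0 * 100
= (267.3 - 45.3) / 45.3 * 100
= 222.0 / 45.3 * 100
= 490.1%

490.1%


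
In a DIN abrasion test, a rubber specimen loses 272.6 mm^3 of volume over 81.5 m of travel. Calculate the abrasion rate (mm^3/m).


Rate = volume_loss / distance
= 272.6 / 81.5
= 3.345 mm^3/m

3.345 mm^3/m


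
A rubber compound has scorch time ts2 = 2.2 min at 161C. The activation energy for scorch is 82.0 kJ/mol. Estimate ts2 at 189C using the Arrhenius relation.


Convert temperatures: T1 = 161 + 273.15 = 434.15 K, T2 = 189 + 273.15 = 462.15 K
ts2_new = 2.2 * exp(82000 / 8.314 * (1/462.15 - 1/434.15))
1/T2 - 1/T1 = -1.3955e-04
ts2_new = 0.56 min

0.56 min


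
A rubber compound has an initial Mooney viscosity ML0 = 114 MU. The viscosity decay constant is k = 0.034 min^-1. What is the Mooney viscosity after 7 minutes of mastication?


ML = ML0 * exp(-k * t)
ML = 114 * exp(-0.034 * 7)
ML = 114 * 0.7882
ML = 89.86 MU

89.86 MU


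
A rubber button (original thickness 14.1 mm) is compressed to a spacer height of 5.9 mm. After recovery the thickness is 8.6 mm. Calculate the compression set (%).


CS = (t0 - recovered) / (t0 - ts) * 100
= (14.1 - 8.6) / (14.1 - 5.9) * 100
= 5.5 / 8.2 * 100
= 67.1%

67.1%


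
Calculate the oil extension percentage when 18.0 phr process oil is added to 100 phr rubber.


Oil % = oil / (100 + oil) * 100
= 18.0 / (100 + 18.0) * 100
= 18.0 / 118.0 * 100
= 15.25%

15.25%


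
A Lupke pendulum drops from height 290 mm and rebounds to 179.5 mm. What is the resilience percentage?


Resilience = h_rebound / h_drop * 100
= 179.5 / 290 * 100
= 61.9%

61.9%


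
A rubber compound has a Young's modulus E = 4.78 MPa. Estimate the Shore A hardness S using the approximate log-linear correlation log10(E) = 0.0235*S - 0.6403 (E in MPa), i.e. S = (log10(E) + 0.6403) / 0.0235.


log10(E) = 0.0235*S - 0.6403  =>  S = (log10(E) + 0.6403) / 0.0235
log10(4.78) = 0.679428
S = (0.679428 + 0.6403) / 0.0235 = 1.319728 / 0.0235
S = 56.2

Shore A = 56.2


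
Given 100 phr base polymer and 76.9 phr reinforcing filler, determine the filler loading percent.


Filler % = filler / (rubber + filler) * 100
= 76.9 / (100 + 76.9) * 100
= 76.9 / 176.9 * 100
= 43.47%

43.47%


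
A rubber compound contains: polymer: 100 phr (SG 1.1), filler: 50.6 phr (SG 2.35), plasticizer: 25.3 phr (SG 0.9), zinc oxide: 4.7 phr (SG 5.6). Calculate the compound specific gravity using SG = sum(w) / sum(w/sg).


Sum of weights = 180.6
Volume contributions:
  polymer: 100/1.1 = 90.9091
  filler: 50.6/2.35 = 21.5319
  plasticizer: 25.3/0.9 = 28.1111
  zinc oxide: 4.7/5.6 = 0.8393
Sum of volumes = 141.3914
SG = 180.6 / 141.3914 = 1.277

SG = 1.277


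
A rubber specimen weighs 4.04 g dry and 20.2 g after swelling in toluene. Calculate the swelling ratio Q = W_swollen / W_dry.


Q = W_swollen / W_dry
Q = 20.2 / 4.04
Q = 5.0

Q = 5.0


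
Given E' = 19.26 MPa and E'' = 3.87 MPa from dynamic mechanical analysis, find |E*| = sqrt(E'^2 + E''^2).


|E*| = sqrt(E'^2 + E''^2)
= sqrt(19.26^2 + 3.87^2)
= sqrt(370.9476 + 14.9769)
= 19.645 MPa

19.645 MPa


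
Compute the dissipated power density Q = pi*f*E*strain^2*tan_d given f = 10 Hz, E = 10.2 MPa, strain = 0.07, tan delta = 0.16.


Q = pi * f * E * strain^2 * tan_d
= pi * 10 * 10.2 * 0.07^2 * 0.16
= pi * 10 * 10.2 * 0.0049 * 0.16
= 0.2512

Q = 0.2512


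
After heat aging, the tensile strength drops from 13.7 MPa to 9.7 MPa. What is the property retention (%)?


Retention = aged / original * 100
= 9.7 / 13.7 * 100
= 70.8%

70.8%


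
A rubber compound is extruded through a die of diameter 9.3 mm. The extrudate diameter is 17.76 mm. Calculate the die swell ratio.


Die swell ratio = D_extrudate / D_die
= 17.76 / 9.3
= 1.91

Die swell = 1.91


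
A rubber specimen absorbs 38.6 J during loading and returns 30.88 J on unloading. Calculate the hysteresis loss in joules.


Hysteresis loss = loading - unloading
= 38.6 - 30.88
= 7.72 J

7.72 J


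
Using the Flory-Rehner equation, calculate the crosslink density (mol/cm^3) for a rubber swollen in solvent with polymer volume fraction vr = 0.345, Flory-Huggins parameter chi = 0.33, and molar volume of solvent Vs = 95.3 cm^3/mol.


ln(1 - vr) = ln(1 - 0.345) = -0.4231
Numerator = -((-0.4231) + 0.345 + 0.33 * 0.345^2) = 0.0388
Denominator = 95.3 * (0.345^(1/3) - 0.345/2) = 50.4002
nu = 0.0388 / 50.4002 = 7.7067e-04 mol/cm^3

7.7067e-04 mol/cm^3


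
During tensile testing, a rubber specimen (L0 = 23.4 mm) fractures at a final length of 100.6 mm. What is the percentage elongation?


Elongation = (Lf - L0) / L0 * 100
= (100.6 - 23.4) / 23.4 * 100
= 77.2 / 23.4 * 100
= 329.9%

329.9%


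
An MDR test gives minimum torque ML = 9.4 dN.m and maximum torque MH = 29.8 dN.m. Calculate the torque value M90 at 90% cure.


M90 = ML + 0.9 * (MH - ML)
M90 = 9.4 + 0.9 * (29.8 - 9.4)
M90 = 9.4 + 0.9 * 20.4
M90 = 27.76 dN.m

27.76 dN.m


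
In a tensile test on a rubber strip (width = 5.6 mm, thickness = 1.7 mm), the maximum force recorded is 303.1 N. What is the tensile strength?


Area = width * thickness = 5.6 * 1.7 = 9.52 mm^2
TS = force / area = 303.1 / 9.52 = 31.84 MPa

31.84 MPa


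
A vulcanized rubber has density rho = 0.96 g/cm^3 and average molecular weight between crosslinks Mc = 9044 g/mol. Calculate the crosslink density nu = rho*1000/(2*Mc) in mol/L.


nu = rho * 1000 / (2 * Mc)
nu = 0.96 * 1000 / (2 * 9044)
nu = 960.0 / 18088
nu = 0.0531 mol/L

0.0531 mol/L


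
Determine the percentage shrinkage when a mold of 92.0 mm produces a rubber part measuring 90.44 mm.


Shrinkage = (mold - part) / mold * 100
= (92.0 - 90.44) / 92.0 * 100
= 1.56 / 92.0 * 100
= 1.7%

1.7%


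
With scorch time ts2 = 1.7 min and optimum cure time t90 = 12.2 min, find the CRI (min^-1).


CRI = 100 / (t90 - ts2)
= 100 / (12.2 - 1.7)
= 100 / 10.5
= 9.52 min^-1

9.52 min^-1


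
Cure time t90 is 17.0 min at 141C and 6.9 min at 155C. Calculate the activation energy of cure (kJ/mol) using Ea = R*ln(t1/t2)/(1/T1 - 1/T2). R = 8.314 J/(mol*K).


T1 = 414.15 K, T2 = 428.15 K
1/T1 - 1/T2 = 7.8954e-05
ln(t1/t2) = ln(17.0/6.9) = 0.9017
Ea = 8.314 * 0.9017 / 7.8954e-05 = 94949.7406 J/mol
Ea = 94.95 kJ/mol

94.95 kJ/mol


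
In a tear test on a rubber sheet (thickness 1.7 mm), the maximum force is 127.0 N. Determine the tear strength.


Tear strength = force / thickness
= 127.0 / 1.7
= 74.71 N/mm

74.71 N/mm


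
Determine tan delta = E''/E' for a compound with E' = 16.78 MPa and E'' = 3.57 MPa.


tan delta = E'' / E'
= 3.57 / 16.78
= 0.2128

tan delta = 0.2128


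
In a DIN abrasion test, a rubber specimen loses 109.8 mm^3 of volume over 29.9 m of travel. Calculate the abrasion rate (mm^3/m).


Rate = volume_loss / distance
= 109.8 / 29.9
= 3.672 mm^3/m

3.672 mm^3/m


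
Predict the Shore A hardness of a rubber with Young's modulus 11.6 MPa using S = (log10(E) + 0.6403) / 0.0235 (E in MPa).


log10(E) = 0.0235*S - 0.6403  =>  S = (log10(E) + 0.6403) / 0.0235
log10(11.6) = 1.064458
S = (1.064458 + 0.6403) / 0.0235 = 1.704758 / 0.0235
S = 72.5

Shore A = 72.5


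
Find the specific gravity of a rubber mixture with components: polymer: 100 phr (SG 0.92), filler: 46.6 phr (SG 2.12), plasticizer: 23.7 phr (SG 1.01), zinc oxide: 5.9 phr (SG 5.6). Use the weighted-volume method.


Sum of weights = 176.2
Volume contributions:
  polymer: 100/0.92 = 108.6957
  filler: 46.6/2.12 = 21.9811
  plasticizer: 23.7/1.01 = 23.4653
  zinc oxide: 5.9/5.6 = 1.0536
Sum of volumes = 155.1957
SG = 176.2 / 155.1957 = 1.135

SG = 1.135


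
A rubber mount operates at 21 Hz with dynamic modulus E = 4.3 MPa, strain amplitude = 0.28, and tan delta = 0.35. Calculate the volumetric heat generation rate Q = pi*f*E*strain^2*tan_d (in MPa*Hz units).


Q = pi * f * E * strain^2 * tan_d
= pi * 21 * 4.3 * 0.28^2 * 0.35
= pi * 21 * 4.3 * 0.0784 * 0.35
= 7.7843

Q = 7.7843


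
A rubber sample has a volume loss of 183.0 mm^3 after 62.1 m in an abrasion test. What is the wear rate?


Rate = volume_loss / distance
= 183.0 / 62.1
= 2.947 mm^3/m

2.947 mm^3/m


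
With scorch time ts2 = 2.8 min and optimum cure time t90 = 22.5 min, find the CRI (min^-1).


CRI = 100 / (t90 - ts2)
= 100 / (22.5 - 2.8)
= 100 / 19.7
= 5.08 min^-1

5.08 min^-1


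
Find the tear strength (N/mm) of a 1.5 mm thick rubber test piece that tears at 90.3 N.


Tear strength = force / thickness
= 90.3 / 1.5
= 60.2 N/mm

60.2 N/mm


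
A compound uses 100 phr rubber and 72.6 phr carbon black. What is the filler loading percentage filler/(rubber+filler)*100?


Filler % = filler / (rubber + filler) * 100
= 72.6 / (100 + 72.6) * 100
= 72.6 / 172.6 * 100
= 42.06%

42.06%


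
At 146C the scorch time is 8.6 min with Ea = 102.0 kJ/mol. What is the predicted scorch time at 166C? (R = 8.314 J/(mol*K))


Convert temperatures: T1 = 146 + 273.15 = 419.15 K, T2 = 166 + 273.15 = 439.15 K
ts2_new = 8.6 * exp(102000 / 8.314 * (1/439.15 - 1/419.15))
1/T2 - 1/T1 = -1.0865e-04
ts2_new = 2.27 min

2.27 min


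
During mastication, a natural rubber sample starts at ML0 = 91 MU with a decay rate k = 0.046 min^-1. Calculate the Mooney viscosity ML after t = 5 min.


ML = ML0 * exp(-k * t)
ML = 91 * exp(-0.046 * 5)
ML = 91 * 0.7945
ML = 72.3 MU

72.3 MU


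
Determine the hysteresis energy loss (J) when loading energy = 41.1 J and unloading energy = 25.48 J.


Hysteresis loss = loading - unloading
= 41.1 - 25.48
= 15.62 J

15.62 J


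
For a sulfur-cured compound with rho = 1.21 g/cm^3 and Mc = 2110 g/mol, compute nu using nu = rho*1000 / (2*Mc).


nu = rho * 1000 / (2 * Mc)
nu = 1.21 * 1000 / (2 * 2110)
nu = 1210.0 / 4220
nu = 0.2867 mol/L

0.2867 mol/L


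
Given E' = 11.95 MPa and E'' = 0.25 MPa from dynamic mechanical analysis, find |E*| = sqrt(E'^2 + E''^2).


|E*| = sqrt(E'^2 + E''^2)
= sqrt(11.95^2 + 0.25^2)
= sqrt(142.8025 + 0.0625)
= 11.953 MPa

11.953 MPa


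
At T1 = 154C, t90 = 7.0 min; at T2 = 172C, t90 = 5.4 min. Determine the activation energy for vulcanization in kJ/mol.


T1 = 427.15 K, T2 = 445.15 K
1/T1 - 1/T2 = 9.4664e-05
ln(t1/t2) = ln(7.0/5.4) = 0.2595
Ea = 8.314 * 0.2595 / 9.4664e-05 = 22791.8932 J/mol
Ea = 22.79 kJ/mol

22.79 kJ/mol


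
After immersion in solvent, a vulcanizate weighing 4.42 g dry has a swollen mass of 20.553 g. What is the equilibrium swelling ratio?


Q = W_swollen / W_dry
Q = 20.553 / 4.42
Q = 4.65

Q = 4.65


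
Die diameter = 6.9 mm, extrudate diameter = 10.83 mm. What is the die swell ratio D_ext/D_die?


Die swell ratio = D_extrudate / D_die
= 10.83 / 6.9
= 1.57

Die swell = 1.57


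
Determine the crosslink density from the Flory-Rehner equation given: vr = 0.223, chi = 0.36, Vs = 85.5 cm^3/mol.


ln(1 - vr) = ln(1 - 0.223) = -0.2523
Numerator = -((-0.2523) + 0.223 + 0.36 * 0.223^2) = 0.0114
Denominator = 85.5 * (0.223^(1/3) - 0.223/2) = 42.3150
nu = 0.0114 / 42.3150 = 2.6970e-04 mol/cm^3

2.6970e-04 mol/cm^3


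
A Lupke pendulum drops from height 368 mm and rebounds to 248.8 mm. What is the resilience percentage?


Resilience = h_rebound / h_drop * 100
= 248.8 / 368 * 100
= 67.6%

67.6%


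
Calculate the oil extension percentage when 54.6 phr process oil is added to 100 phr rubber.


Oil % = oil / (100 + oil) * 100
= 54.6 / (100 + 54.6) * 100
= 54.6 / 154.6 * 100
= 35.32%

35.32%


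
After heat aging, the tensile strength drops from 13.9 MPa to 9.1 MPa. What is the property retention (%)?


Retention = aged / original * 100
= 9.1 / 13.9 * 100
= 65.5%

65.5%


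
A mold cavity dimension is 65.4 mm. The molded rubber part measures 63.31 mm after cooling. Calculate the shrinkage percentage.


Shrinkage = (mold - part) / mold * 100
= (65.4 - 63.31) / 65.4 * 100
= 2.09 / 65.4 * 100
= 3.2%

3.2%


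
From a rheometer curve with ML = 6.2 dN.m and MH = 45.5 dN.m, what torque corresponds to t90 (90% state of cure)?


M90 = ML + 0.9 * (MH - ML)
M90 = 6.2 + 0.9 * (45.5 - 6.2)
M90 = 6.2 + 0.9 * 39.3
M90 = 41.57 dN.m

41.57 dN.m


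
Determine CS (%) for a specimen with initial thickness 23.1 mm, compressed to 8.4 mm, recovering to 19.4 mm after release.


CS = (t0 - recovered) / (t0 - ts) * 100
= (23.1 - 19.4) / (23.1 - 8.4) * 100
= 3.7 / 14.7 * 100
= 25.2%

25.2%


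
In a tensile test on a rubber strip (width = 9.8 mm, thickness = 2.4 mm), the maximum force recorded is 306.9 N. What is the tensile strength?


Area = width * thickness = 9.8 * 2.4 = 23.52 mm^2
TS = force / area = 306.9 / 23.52 = 13.05 MPa

13.05 MPa


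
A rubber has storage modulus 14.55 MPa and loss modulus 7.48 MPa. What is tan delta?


tan delta = E'' / E'
= 7.48 / 14.55
= 0.5141

tan delta = 0.5141


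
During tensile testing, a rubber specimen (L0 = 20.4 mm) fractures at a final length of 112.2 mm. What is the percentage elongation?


Elongation = (Lf - L0) / L0 * 100
= (112.2 - 20.4) / 20.4 * 100
= 91.8 / 20.4 * 100
= 450.0%

450.0%


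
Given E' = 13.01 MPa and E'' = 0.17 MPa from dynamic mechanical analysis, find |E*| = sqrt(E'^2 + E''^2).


|E*| = sqrt(E'^2 + E''^2)
= sqrt(13.01^2 + 0.17^2)
= sqrt(169.2601 + 0.0289)
= 13.011 MPa

13.011 MPa


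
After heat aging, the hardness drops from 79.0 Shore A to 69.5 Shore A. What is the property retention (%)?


Retention = aged / original * 100
= 69.5 / 79.0 * 100
= 88.0%

88.0%


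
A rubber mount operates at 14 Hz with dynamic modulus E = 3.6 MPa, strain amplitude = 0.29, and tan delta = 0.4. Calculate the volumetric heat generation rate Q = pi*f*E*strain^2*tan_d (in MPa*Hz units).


Q = pi * f * E * strain^2 * tan_d
= pi * 14 * 3.6 * 0.29^2 * 0.4
= pi * 14 * 3.6 * 0.0841 * 0.4
= 5.3264

Q = 5.3264


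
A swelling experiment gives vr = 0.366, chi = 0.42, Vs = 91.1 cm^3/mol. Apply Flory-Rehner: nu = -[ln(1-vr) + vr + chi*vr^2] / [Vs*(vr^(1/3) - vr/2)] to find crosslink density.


ln(1 - vr) = ln(1 - 0.366) = -0.4557
Numerator = -((-0.4557) + 0.366 + 0.42 * 0.366^2) = 0.0334
Denominator = 91.1 * (0.366^(1/3) - 0.366/2) = 48.4934
nu = 0.0334 / 48.4934 = 6.8968e-04 mol/cm^3

6.8968e-04 mol/cm^3


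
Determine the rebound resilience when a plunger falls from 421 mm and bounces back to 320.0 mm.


Resilience = h_rebound / h_drop * 100
= 320.0 / 421 * 100
= 76.0%

76.0%


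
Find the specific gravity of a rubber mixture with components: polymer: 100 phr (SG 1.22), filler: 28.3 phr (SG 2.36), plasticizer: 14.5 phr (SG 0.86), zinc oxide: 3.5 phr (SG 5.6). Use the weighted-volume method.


Sum of weights = 146.3
Volume contributions:
  polymer: 100/1.22 = 81.9672
  filler: 28.3/2.36 = 11.9915
  plasticizer: 14.5/0.86 = 16.8605
  zinc oxide: 3.5/5.6 = 0.6250
Sum of volumes = 111.4442
SG = 146.3 / 111.4442 = 1.313

SG = 1.313


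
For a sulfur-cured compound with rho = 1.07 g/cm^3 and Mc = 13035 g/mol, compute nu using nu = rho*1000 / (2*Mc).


nu = rho * 1000 / (2 * Mc)
nu = 1.07 * 1000 / (2 * 13035)
nu = 1070.0 / 26070
nu = 0.0410 mol/L

0.0410 mol/L


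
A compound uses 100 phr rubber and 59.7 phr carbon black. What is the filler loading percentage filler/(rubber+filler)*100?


Filler % = filler / (rubber + filler) * 100
= 59.7 / (100 + 59.7) * 100
= 59.7 / 159.7 * 100
= 37.38%

37.38%


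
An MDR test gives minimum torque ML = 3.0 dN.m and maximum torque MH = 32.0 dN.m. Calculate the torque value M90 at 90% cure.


M90 = ML + 0.9 * (MH - ML)
M90 = 3.0 + 0.9 * (32.0 - 3.0)
M90 = 3.0 + 0.9 * 29.0
M90 = 29.1 dN.m

29.1 dN.m


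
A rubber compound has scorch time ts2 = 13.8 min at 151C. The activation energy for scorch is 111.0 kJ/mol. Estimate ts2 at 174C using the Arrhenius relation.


Convert temperatures: T1 = 151 + 273.15 = 424.15 K, T2 = 174 + 273.15 = 447.15 K
ts2_new = 13.8 * exp(111000 / 8.314 * (1/447.15 - 1/424.15))
1/T2 - 1/T1 = -1.2127e-04
ts2_new = 2.73 min

2.73 min


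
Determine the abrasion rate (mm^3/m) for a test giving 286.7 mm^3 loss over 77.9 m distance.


Rate = volume_loss / distance
= 286.7 / 77.9
= 3.68 mm^3/m

3.68 mm^3/m


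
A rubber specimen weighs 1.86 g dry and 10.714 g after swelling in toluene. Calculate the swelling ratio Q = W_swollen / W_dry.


Q = W_swollen / W_dry
Q = 10.714 / 1.86
Q = 5.76

Q = 5.76


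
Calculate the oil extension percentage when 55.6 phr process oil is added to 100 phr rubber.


Oil % = oil / (100 + oil) * 100
= 55.6 / (100 + 55.6) * 100
= 55.6 / 155.6 * 100
= 35.73%

35.73%


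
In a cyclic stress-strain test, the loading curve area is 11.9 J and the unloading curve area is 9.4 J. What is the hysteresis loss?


Hysteresis loss = loading - unloading
= 11.9 - 9.4
= 2.5 J

2.5 J


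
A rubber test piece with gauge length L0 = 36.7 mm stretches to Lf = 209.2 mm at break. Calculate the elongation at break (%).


Elongation = (Lf - L0) / L0 * 100
= (209.2 - 36.7) / 36.7 * 100
= 172.5 / 36.7 * 100
= 470.0%

470.0%


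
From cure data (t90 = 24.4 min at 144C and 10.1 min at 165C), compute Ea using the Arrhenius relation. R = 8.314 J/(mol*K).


T1 = 417.15 K, T2 = 438.15 K
1/T1 - 1/T2 = 1.1490e-04
ln(t1/t2) = ln(24.4/10.1) = 0.8820
Ea = 8.314 * 0.8820 / 1.1490e-04 = 63826.0349 J/mol
Ea = 63.83 kJ/mol

63.83 kJ/mol


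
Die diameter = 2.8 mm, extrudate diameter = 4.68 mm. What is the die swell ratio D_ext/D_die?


Die swell ratio = D_extrudate / D_die
= 4.68 / 2.8
= 1.671

Die swell = 1.671


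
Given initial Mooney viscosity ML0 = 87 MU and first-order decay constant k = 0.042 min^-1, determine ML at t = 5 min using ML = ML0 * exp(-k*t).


ML = ML0 * exp(-k * t)
ML = 87 * exp(-0.042 * 5)
ML = 87 * 0.8106
ML = 70.52 MU

70.52 MU


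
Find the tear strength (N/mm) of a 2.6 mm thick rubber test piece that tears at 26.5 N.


Tear strength = force / thickness
= 26.5 / 2.6
= 10.19 N/mm

10.19 N/mm


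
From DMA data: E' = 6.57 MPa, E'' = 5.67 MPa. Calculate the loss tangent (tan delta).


tan delta = E'' / E'
= 5.67 / 6.57
= 0.863

tan delta = 0.863


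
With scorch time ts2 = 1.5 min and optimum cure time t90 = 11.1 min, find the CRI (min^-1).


CRI = 100 / (t90 - ts2)
= 100 / (11.1 - 1.5)
= 100 / 9.6
= 10.42 min^-1

10.42 min^-1


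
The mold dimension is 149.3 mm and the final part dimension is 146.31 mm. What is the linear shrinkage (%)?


Shrinkage = (mold - part) / mold * 100
= (149.3 - 146.31) / 149.3 * 100
= 2.99 / 149.3 * 100
= 2.0%

2.0%


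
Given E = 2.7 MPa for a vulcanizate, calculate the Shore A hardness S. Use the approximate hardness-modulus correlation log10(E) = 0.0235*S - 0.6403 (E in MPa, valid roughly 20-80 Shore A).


log10(E) = 0.0235*S - 0.6403  =>  S = (log10(E) + 0.6403) / 0.0235
log10(2.7) = 0.431364
S = (0.431364 + 0.6403) / 0.0235 = 1.071664 / 0.0235
S = 45.6

Shore A = 45.6


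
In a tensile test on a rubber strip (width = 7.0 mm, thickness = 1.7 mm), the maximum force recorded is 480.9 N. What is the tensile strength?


Area = width * thickness = 7.0 * 1.7 = 11.9 mm^2
TS = force / area = 480.9 / 11.9 = 40.41 MPa

40.41 MPa


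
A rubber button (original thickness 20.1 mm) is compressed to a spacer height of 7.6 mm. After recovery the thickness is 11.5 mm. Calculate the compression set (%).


CS = (t0 - recovered) / (t0 - ts) * 100
= (20.1 - 11.5) / (20.1 - 7.6) * 100
= 8.6 / 12.5 * 100
= 68.8%

68.8%


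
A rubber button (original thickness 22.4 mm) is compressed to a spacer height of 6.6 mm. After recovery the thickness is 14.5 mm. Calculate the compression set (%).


CS = (t0 - recovered) / (t0 - ts) * 100
= (22.4 - 14.5) / (22.4 - 6.6) * 100
= 7.9 / 15.8 * 100
= 50.0%

50.0%


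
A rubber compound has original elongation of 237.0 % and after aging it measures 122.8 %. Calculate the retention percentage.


Retention = aged / original * 100
= 122.8 / 237.0 * 100
= 51.8%

51.8%


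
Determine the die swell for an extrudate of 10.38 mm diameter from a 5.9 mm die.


Die swell ratio = D_extrudate / D_die
= 10.38 / 5.9
= 1.759

Die swell = 1.759


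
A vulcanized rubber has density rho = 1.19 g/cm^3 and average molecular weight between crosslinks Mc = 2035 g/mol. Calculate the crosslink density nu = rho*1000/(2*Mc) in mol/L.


nu = rho * 1000 / (2 * Mc)
nu = 1.19 * 1000 / (2 * 2035)
nu = 1190.0 / 4070
nu = 0.2924 mol/L

0.2924 mol/L


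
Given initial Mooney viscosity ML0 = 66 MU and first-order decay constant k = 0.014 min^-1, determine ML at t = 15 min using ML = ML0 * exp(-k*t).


ML = ML0 * exp(-k * t)
ML = 66 * exp(-0.014 * 15)
ML = 66 * 0.8106
ML = 53.5 MU

53.5 MU


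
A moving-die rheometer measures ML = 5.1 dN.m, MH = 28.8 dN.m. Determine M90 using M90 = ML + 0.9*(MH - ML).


M90 = ML + 0.9 * (MH - ML)
M90 = 5.1 + 0.9 * (28.8 - 5.1)
M90 = 5.1 + 0.9 * 23.7
M90 = 26.43 dN.m

26.43 dN.m


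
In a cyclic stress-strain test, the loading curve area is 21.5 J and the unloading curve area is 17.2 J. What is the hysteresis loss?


Hysteresis loss = loading - unloading
= 21.5 - 17.2
= 4.3 J

4.3 J


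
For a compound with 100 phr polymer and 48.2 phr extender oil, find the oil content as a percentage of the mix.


Oil % = oil / (100 + oil) * 100
= 48.2 / (100 + 48.2) * 100
= 48.2 / 148.2 * 100
= 32.52%

32.52%


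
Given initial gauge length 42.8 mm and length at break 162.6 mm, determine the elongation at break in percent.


Elongation = (Lf - L0) / L0 * 100
= (162.6 - 42.8) / 42.8 * 100
= 119.8 / 42.8 * 100
= 279.9%

279.9%


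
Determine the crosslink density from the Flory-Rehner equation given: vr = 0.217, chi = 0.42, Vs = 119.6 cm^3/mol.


ln(1 - vr) = ln(1 - 0.217) = -0.2446
Numerator = -((-0.2446) + 0.217 + 0.42 * 0.217^2) = 0.0078
Denominator = 119.6 * (0.217^(1/3) - 0.217/2) = 58.8940
nu = 0.0078 / 58.8940 = 1.3321e-04 mol/cm^3

1.3321e-04 mol/cm^3


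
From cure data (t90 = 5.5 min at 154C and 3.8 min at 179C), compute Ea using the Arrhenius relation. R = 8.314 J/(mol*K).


T1 = 427.15 K, T2 = 452.15 K
1/T1 - 1/T2 = 1.2944e-04
ln(t1/t2) = ln(5.5/3.8) = 0.3697
Ea = 8.314 * 0.3697 / 1.2944e-04 = 23748.5800 J/mol
Ea = 23.75 kJ/mol

23.75 kJ/mol


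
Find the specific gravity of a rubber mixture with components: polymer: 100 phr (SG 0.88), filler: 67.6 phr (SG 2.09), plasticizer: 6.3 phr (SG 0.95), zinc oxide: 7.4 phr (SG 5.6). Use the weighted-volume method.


Sum of weights = 181.3
Volume contributions:
  polymer: 100/0.88 = 113.6364
  filler: 67.6/2.09 = 32.3445
  plasticizer: 6.3/0.95 = 6.6316
  zinc oxide: 7.4/5.6 = 1.3214
Sum of volumes = 153.9339
SG = 181.3 / 153.9339 = 1.178

SG = 1.178


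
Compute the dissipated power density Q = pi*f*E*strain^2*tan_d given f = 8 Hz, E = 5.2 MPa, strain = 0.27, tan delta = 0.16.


Q = pi * f * E * strain^2 * tan_d
= pi * 8 * 5.2 * 0.27^2 * 0.16
= pi * 8 * 5.2 * 0.0729 * 0.16
= 1.5244

Q = 1.5244
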